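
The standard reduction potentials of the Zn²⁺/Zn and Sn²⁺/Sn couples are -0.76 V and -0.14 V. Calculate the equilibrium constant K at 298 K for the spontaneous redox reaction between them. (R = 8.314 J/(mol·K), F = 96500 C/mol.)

9.4 × 10^20

E°_cell = -0.14 − (-0.76) = 0.62 V, with n = 2 electrons transferred.
At equilibrium E = 0, so the Nernst equation gives ln K = nFE°/RT = (2)(96500)(0.62)/((8.314)(298)) = 48.30.
K = e^48.30 = 9.4 × 10^20.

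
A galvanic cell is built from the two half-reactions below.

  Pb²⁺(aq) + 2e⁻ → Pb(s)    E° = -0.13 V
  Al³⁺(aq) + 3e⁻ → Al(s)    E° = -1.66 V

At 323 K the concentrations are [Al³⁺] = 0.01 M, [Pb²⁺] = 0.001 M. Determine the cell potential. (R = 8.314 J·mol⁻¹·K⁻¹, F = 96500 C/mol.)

1.48 V

The Pb²⁺/Pb couple has the higher reduction potential and acts as the cathode, so E°_cell = -0.13 − (-1.66) = 1.53 V.
Balancing electrons gives n = 6; the reaction quotient is Q = [Al³⁺]^2/[Pb²⁺]^3 = 1 × 10^5.
E = E° − (RT/nF) ln Q = 1.53 − (8.314×323)/(6×96500) × (11.513) = 1.530 − 0.053 = 1.477 V.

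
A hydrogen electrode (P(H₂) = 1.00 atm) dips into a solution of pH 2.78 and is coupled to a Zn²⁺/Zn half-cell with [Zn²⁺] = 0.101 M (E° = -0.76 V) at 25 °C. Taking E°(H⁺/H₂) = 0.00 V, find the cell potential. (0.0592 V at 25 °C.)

0.62 V

The hydrogen couple is the cathode, so E°_cell = 0.76 V; n = 2.
[H⁺] = 10^(−2.78) = 0.0017 M, and Q = [Zn²⁺]·P(H₂) / [H⁺]^2 = 3.67 × 10^4.
E = E° − (0.0592/2) log Q = 0.76 − (0.0592/2)(4.564) = 0.625 V.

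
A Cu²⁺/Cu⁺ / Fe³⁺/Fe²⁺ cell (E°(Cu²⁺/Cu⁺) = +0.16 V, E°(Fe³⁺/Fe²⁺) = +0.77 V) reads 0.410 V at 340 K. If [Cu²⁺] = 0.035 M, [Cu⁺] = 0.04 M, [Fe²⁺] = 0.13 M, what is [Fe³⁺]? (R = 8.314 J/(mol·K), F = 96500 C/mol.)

1.2 × 10^-4 M

From the Nernst equation, ln Q = nF(E° − E)/RT = 1×96500×(0.61 − 0.410)/(8.314×340) = 6.828, so Q = 923.
With Q = [Cu²⁺]·[Fe²⁺]/([Cu⁺]·[Fe³⁺]) and the known concentrations, [Fe³⁺] in the denominator gives [Fe³⁺] = 1.2 × 10^-4 M.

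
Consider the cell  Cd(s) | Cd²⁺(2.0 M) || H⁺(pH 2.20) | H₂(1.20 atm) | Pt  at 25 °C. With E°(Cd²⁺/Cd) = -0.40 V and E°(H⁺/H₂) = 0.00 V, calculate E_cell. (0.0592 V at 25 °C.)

0.26 V

The hydrogen couple is the cathode, so E°_cell = 0.40 V; n = 2.
[H⁺] = 10^(−2.20) = 0.0063 M, and Q = [Cd²⁺]·P(H₂) / [H⁺]^2 = 6.03 × 10^4.
E = E° − (0.0592/2) log Q = 0.40 − (0.0592/2)(4.780) = 0.259 V.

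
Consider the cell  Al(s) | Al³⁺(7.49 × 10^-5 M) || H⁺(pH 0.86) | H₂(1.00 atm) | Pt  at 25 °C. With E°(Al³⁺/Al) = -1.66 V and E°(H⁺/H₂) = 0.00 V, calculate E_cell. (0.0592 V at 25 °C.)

The hydrogen couple is the cathode, so E°_cell = 1.66 V; n = 6.
[H⁺] = 10^(−0.86) = 0.14 M, and Q = [Al³⁺]^2·P(H₂)^3 / [H⁺]^6 = 8.11 × 10^-4.
E = E° − (0.0592/6) log Q = 1.66 − (0.0592/6)(-3.091) = 1.690 V.

1.69 V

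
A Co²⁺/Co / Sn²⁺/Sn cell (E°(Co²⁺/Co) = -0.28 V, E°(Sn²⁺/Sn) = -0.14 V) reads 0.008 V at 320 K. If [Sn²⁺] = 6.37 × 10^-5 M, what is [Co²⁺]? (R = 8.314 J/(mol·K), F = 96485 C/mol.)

0.92 M

From the Nernst equation, ln Q = nF(E° − E)/RT = 2×96485×(0.14 − 0.008)/(8.314×320) = 9.574, so Q = 1.44 × 10^4.
With Q = [Co²⁺]/[Sn²⁺] and the known concentrations, [Co²⁺] in the numerator gives [Co²⁺] = 0.92 M.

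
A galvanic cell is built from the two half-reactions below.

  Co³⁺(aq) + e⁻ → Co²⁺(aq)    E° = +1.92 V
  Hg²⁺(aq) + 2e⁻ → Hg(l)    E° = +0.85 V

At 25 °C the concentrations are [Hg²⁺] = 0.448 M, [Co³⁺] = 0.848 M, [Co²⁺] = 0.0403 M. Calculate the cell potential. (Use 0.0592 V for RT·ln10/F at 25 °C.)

1.16 V

The Co³⁺/Co²⁺ couple has the higher reduction potential and acts as the cathode, so E°_cell = +1.92 − (+0.85) = 1.07 V.
Balancing electrons gives n = 2; the reaction quotient is Q = [Hg²⁺]·[Co²⁺]^2/[Co³⁺]^2 = 0.00101.
At 25 °C, E = E° − (0.0592/n) log Q = 1.07 − (0.0592/2)(-2.995) = 1.070 + 0.089 = 1.159 V.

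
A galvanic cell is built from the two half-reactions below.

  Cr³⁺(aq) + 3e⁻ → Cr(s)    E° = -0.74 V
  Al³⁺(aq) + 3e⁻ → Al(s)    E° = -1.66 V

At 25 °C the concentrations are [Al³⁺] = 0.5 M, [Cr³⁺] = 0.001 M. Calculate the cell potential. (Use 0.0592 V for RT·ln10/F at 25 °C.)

0.867 V

The Cr³⁺/Cr couple has the higher reduction potential and acts as the cathode, so E°_cell = -0.74 − (-1.66) = 0.92 V.
Balancing electrons gives n = 3; the reaction quotient is Q = [Al³⁺]/[Cr³⁺] = 500.
At 25 °C, E = E° − (0.0592/n) log Q = 0.92 − (0.0592/3)(2.699) = 0.920 − 0.053 = 0.867 V.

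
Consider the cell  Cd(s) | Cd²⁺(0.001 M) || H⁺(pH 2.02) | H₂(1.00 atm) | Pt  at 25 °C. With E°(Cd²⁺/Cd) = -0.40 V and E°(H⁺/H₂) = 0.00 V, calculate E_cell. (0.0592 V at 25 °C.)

0.37 V

The hydrogen couple is the cathode, so E°_cell = 0.40 V; n = 2.
[H⁺] = 10^(−2.02) = 0.0095 M, and Q = [Cd²⁺]·P(H₂) / [H⁺]^2 = 11.0.
E = E° − (0.0592/2) log Q = 0.40 − (0.0592/2)(1.040) = 0.369 V.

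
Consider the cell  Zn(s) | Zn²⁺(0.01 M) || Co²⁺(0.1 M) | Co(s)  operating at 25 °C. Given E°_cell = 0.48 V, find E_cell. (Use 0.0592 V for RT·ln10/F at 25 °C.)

0.510 V

Balancing electrons gives n = 2; the reaction quotient is Q = [Zn²⁺]/[Co²⁺] = 0.100.
At 25 °C, E = E° − (0.0592/n) log Q = 0.48 − (0.0592/2)(-1.000) = 0.480 + 0.030 = 0.510 V.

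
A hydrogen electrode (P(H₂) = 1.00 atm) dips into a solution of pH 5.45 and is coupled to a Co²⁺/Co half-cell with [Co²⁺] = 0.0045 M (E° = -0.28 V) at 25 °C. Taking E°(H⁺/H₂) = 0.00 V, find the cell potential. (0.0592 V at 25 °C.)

0.027 V

The hydrogen couple is the cathode, so E°_cell = 0.28 V; n = 2.
[H⁺] = 10^(−5.45) = 3.5 × 10^-6 M, and Q = [Co²⁺]·P(H₂) / [H⁺]^2 = 3.57 × 10^8.
E = E° − (0.0592/2) log Q = 0.28 − (0.0592/2)(8.553) = 0.027 V.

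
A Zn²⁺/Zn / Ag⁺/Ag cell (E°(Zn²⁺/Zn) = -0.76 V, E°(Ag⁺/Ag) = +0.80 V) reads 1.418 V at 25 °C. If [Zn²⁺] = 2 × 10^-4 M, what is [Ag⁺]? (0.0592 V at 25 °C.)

From the Nernst equation, log Q = n(E° − E)/0.0592 = 2(1.56 − 1.418)/0.0592 = 4.797, so Q = 6.27 × 10^4.
With Q = [Zn²⁺]/[Ag⁺]^2 and the known concentrations, [Ag⁺]^2 in the denominator gives [Ag⁺] = 5.6 × 10^-5 M.

5.6 × 10^-5 M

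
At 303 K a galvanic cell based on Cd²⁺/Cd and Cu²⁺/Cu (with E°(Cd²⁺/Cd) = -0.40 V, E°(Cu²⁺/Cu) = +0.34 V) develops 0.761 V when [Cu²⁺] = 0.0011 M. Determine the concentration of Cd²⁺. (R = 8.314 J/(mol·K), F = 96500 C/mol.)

2.2 × 10^-4 M

From the Nernst equation, ln Q = nF(E° − E)/RT = 2×96500×(0.74 − 0.761)/(8.314×303) = -1.609, so Q = 0.200.
With Q = [Cd²⁺]/[Cu²⁺] and the known concentrations, [Cd²⁺] in the numerator gives [Cd²⁺] = 2.2 × 10^-4 M.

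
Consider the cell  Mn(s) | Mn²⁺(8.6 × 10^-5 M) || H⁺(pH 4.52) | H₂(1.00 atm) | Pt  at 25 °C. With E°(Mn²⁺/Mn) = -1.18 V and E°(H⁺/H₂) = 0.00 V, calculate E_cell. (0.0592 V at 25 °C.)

1.03 V

The hydrogen couple is the cathode, so E°_cell = 1.18 V; n = 2.
[H⁺] = 10^(−4.52) = 3 × 10^-5 M, and Q = [Mn²⁺]·P(H₂) / [H⁺]^2 = 9.43 × 10^4.
E = E° − (0.0592/2) log Q = 1.18 − (0.0592/2)(4.974) = 1.033 V.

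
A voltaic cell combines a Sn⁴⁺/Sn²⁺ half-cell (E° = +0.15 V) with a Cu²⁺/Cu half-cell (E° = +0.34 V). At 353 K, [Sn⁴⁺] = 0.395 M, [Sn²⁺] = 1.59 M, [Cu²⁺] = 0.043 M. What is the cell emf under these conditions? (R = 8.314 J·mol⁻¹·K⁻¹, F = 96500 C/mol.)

0.163 V

The Cu²⁺/Cu couple has the higher reduction potential and acts as the cathode, so E°_cell = +0.34 − (+0.15) = 0.19 V.
Balancing electrons gives n = 2; the reaction quotient is Q = [Sn⁴⁺]/([Sn²⁺]·[Cu²⁺]) = 5.78.
E = E° − (RT/nF) ln Q = 0.19 − (8.314×353)/(2×96500) × (1.754) = 0.190 − 0.027 = 0.163 V.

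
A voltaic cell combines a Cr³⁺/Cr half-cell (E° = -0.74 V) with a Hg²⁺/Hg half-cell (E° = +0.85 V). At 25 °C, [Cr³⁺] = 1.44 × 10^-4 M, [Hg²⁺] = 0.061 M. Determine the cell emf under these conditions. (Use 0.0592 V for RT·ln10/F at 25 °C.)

1.63 V

The Hg²⁺/Hg couple has the higher reduction potential and acts as the cathode, so E°_cell = +0.85 − (-0.74) = 1.59 V.
Balancing electrons gives n = 6; the reaction quotient is Q = [Cr³⁺]^2/[Hg²⁺]^3 = 9.14 × 10^-5.
At 25 °C, E = E° − (0.0592/n) log Q = 1.59 − (0.0592/6)(-4.039) = 1.590 + 0.040 = 1.630 V.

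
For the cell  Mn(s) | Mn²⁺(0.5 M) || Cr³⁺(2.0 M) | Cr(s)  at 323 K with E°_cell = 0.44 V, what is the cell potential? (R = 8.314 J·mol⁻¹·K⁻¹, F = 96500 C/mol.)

0.456 V

Balancing electrons gives n = 6; the reaction quotient is Q = [Mn²⁺]^3/[Cr³⁺]^2 = 0.0312.
E = E° − (RT/nF) ln Q = 0.44 − (8.314×323)/(6×96500) × (-3.466) = 0.440 + 0.016 = 0.456 V.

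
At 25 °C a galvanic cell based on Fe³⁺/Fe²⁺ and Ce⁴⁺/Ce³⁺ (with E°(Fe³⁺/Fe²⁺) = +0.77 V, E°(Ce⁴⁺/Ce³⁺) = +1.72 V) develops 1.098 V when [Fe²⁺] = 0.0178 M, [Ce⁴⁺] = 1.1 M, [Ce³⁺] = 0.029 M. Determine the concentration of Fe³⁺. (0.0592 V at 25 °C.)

From the Nernst equation, log Q = n(E° − E)/0.0592 = 1(0.95 − 1.098)/0.0592 = -2.500, so Q = 0.00316.
With Q = [Fe³⁺]·[Ce³⁺]/([Fe²⁺]·[Ce⁴⁺]) and the known concentrations, [Fe³⁺] in the numerator gives [Fe³⁺] = 0.0021 M.

0.0021 M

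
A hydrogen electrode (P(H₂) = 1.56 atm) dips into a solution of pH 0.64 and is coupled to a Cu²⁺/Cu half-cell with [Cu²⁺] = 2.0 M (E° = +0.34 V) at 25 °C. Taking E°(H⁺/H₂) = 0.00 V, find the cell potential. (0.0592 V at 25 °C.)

The Cu²⁺/Cu couple is the cathode, so E°_cell = 0.34 V; n = 2.
[H⁺] = 10^(−0.64) = 0.23 M, and Q = [H⁺]^2 / ([Cu²⁺]·P(H₂)) = 0.0168.
E = E° − (0.0592/2) log Q = 0.34 − (0.0592/2)(-1.774) = 0.393 V.

0.39 V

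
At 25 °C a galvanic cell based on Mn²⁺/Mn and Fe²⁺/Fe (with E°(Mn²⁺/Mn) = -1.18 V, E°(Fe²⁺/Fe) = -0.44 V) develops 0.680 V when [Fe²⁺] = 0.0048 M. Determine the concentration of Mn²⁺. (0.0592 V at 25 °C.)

From the Nernst equation, log Q = n(E° − E)/0.0592 = 2(0.74 − 0.680)/0.0592 = 2.027, so Q = 106.
With Q = [Mn²⁺]/[Fe²⁺] and the known concentrations, [Mn²⁺] in the numerator gives [Mn²⁺] = 0.51 M.

0.51 M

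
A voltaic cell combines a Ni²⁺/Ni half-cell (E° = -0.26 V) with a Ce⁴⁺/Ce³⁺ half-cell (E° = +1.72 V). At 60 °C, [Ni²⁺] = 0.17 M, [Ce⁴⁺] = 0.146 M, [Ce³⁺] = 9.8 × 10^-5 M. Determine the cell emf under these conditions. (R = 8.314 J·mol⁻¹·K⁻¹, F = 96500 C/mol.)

2.22 V

The Ce⁴⁺/Ce³⁺ couple has the higher reduction potential and acts as the cathode, so E°_cell = +1.72 − (-0.26) = 1.98 V.
Balancing electrons gives n = 2; the reaction quotient is Q = [Ni²⁺]·[Ce³⁺]^2/[Ce⁴⁺]^2 = 7.66 × 10^-8.
E = E° − (RT/nF) ln Q = 1.98 − (8.314×333)/(2×96500) × (-16.385) = 1.980 + 0.235 = 2.215 V.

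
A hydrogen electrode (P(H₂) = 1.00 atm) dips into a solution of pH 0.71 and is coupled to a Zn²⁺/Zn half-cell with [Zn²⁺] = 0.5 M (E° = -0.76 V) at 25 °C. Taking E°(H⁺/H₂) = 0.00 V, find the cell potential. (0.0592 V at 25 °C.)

0.73 V

The hydrogen couple is the cathode, so E°_cell = 0.76 V; n = 2.
[H⁺] = 10^(−0.71) = 0.19 M, and Q = [Zn²⁺]·P(H₂) / [H⁺]^2 = 13.2.
E = E° − (0.0592/2) log Q = 0.76 − (0.0592/2)(1.119) = 0.727 V.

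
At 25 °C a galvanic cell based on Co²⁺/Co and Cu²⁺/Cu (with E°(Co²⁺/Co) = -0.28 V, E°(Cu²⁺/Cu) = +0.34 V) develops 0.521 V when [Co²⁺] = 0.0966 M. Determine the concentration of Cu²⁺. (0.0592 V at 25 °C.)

4.4 × 10^-5 M

From the Nernst equation, log Q = n(E° − E)/0.0592 = 2(0.62 − 0.521)/0.0592 = 3.345, so Q = 2210.
With Q = [Co²⁺]/[Cu²⁺] and the known concentrations, [Cu²⁺] in the denominator gives [Cu²⁺] = 4.4 × 10^-5 M.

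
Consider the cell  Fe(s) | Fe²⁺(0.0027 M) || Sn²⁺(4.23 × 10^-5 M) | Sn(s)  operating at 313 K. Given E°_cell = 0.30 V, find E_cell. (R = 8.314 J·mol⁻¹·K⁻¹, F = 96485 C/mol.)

0.244 V

Balancing electrons gives n = 2; the reaction quotient is Q = [Fe²⁺]/[Sn²⁺] = 63.8.
E = E° − (RT/nF) ln Q = 0.30 − (8.314×313)/(2×96485) × (4.156) = 0.300 − 0.056 = 0.244 V.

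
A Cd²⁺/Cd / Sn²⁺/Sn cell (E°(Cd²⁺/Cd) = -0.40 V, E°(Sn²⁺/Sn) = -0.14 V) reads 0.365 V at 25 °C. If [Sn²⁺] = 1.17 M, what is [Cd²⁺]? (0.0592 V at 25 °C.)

From the Nernst equation, log Q = n(E° − E)/0.0592 = 2(0.26 − 0.365)/0.0592 = -3.547, so Q = 2.84 × 10^-4.
With Q = [Cd²⁺]/[Sn²⁺] and the known concentrations, [Cd²⁺] in the numerator gives [Cd²⁺] = 3.3 × 10^-4 M.

3.3 × 10^-4 M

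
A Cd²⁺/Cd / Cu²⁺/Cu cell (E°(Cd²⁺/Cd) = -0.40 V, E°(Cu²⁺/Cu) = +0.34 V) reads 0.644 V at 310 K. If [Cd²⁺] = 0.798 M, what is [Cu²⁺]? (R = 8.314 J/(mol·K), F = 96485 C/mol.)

From the Nernst equation, ln Q = nF(E° − E)/RT = 2×96485×(0.74 − 0.644)/(8.314×310) = 7.188, so Q = 1320.
With Q = [Cd²⁺]/[Cu²⁺] and the known concentrations, [Cu²⁺] in the denominator gives [Cu²⁺] = 6 × 10^-4 M.

6 × 10^-4 M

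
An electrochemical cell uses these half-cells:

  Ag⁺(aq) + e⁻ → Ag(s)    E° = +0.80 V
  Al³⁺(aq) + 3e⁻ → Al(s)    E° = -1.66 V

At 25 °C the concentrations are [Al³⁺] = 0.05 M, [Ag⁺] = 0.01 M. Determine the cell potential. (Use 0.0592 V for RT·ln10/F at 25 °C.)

The Ag⁺/Ag couple has the higher reduction potential and acts as the cathode, so E°_cell = +0.80 − (-1.66) = 2.46 V.
Balancing electrons gives n = 3; the reaction quotient is Q = [Al³⁺]/[Ag⁺]^3 = 5 × 10^4.
At 25 °C, E = E° − (0.0592/n) log Q = 2.46 − (0.0592/3)(4.699) = 2.460 − 0.093 = 2.367 V.

2.37 V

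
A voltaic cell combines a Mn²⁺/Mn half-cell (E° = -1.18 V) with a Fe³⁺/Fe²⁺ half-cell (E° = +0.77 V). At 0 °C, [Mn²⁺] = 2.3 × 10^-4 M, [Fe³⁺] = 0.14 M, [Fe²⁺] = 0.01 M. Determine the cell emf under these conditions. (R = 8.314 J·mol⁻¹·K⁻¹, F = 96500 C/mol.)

2.11 V

The Fe³⁺/Fe²⁺ couple has the higher reduction potential and acts as the cathode, so E°_cell = +0.77 − (-1.18) = 1.95 V.
Balancing electrons gives n = 2; the reaction quotient is Q = [Mn²⁺]·[Fe²⁺]^2/[Fe³⁺]^2 = 1.17 × 10^-6.
E = E° − (RT/nF) ln Q = 1.95 − (8.314×273)/(2×96500) × (-13.656) = 1.950 + 0.161 = 2.111 V.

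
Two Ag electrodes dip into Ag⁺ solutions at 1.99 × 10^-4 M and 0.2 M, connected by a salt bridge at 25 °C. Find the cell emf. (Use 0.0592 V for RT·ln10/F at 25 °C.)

0.18 V

Both half-cells are Ag⁺/Ag, so E°_cell = 0. The concentrated side is the cathode; the cell reaction moves Ag⁺ from high to low concentration with n = 1.
Q = [Ag⁺]_dilute/[Ag⁺]_conc = 1.99 × 10^-4/0.2 = 9.95 × 10^-4.
E = 0 − (0.0592/1) log Q = −(0.0592/1)(-3.002) = 0.1777 V.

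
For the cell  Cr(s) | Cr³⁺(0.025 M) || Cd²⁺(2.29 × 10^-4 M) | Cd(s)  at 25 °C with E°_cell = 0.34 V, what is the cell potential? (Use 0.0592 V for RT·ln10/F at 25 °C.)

Balancing electrons gives n = 6; the reaction quotient is Q = [Cr³⁺]^2/[Cd²⁺]^3 = 5.2 × 10^7.
At 25 °C, E = E° − (0.0592/n) log Q = 0.34 − (0.0592/6)(7.716) = 0.340 − 0.076 = 0.264 V.

0.264 V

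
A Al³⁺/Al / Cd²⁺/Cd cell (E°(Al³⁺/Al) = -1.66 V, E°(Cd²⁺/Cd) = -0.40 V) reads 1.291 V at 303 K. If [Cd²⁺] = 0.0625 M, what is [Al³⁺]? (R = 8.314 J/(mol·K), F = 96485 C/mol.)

From the Nernst equation, ln Q = nF(E° − E)/RT = 6×96485×(1.26 − 1.291)/(8.314×303) = -7.124, so Q = 8.06 × 10^-4.
With Q = [Al³⁺]^2/[Cd²⁺]^3 and the known concentrations, [Al³⁺]^2 in the numerator gives [Al³⁺] = 4.4 × 10^-4 M.

4.4 × 10^-4 M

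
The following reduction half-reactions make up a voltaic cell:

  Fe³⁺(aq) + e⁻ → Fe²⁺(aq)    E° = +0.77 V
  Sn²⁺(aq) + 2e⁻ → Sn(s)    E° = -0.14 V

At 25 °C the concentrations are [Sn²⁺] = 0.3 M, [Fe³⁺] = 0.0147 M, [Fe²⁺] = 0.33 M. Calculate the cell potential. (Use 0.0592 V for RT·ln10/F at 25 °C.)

0.845 V

The Fe³⁺/Fe²⁺ couple has the higher reduction potential and acts as the cathode, so E°_cell = +0.77 − (-0.14) = 0.91 V.
Balancing electrons gives n = 2; the reaction quotient is Q = [Sn²⁺]·[Fe²⁺]^2/[Fe³⁺]^2 = 151.
At 25 °C, E = E° − (0.0592/n) log Q = 0.91 − (0.0592/2)(2.180) = 0.910 − 0.065 = 0.845 V.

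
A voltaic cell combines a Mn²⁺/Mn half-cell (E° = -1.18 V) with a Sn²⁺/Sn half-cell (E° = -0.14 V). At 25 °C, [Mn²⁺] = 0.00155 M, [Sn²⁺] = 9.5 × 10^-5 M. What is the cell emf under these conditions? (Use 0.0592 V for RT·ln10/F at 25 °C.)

1.00 V

The Sn²⁺/Sn couple has the higher reduction potential and acts as the cathode, so E°_cell = -0.14 − (-1.18) = 1.04 V.
Balancing electrons gives n = 2; the reaction quotient is Q = [Mn²⁺]/[Sn²⁺] = 16.3.
At 25 °C, E = E° − (0.0592/n) log Q = 1.04 − (0.0592/2)(1.213) = 1.040 − 0.036 = 1.004 V.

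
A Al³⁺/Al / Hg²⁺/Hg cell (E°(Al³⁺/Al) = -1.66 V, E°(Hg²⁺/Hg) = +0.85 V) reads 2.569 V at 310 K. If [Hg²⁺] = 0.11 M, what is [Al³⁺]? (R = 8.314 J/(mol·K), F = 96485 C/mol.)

From the Nernst equation, ln Q = nF(E° − E)/RT = 6×96485×(2.51 − 2.569)/(8.314×310) = -13.252, so Q = 1.76 × 10^-6.
With Q = [Al³⁺]^2/[Hg²⁺]^3 and the known concentrations, [Al³⁺]^2 in the numerator gives [Al³⁺] = 4.8 × 10^-5 M.

4.8 × 10^-5 M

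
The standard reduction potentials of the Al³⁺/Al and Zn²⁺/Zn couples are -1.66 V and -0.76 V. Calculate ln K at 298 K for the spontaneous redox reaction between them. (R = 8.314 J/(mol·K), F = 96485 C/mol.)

E°_cell = -0.76 − (-1.66) = 0.90 V, with n = 6 electrons transferred.
At equilibrium E = 0, so the Nernst equation gives ln K = nFE°/RT = (6)(96485)(0.90)/((8.314)(298)) = 210.29.

ln K = 210.3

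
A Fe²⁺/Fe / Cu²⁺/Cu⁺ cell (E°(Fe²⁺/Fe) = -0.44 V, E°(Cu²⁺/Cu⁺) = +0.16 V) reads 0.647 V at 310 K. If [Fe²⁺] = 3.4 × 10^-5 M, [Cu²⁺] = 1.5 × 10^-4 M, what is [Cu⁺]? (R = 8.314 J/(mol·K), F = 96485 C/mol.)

From the Nernst equation, ln Q = nF(E° − E)/RT = 2×96485×(0.60 − 0.647)/(8.314×310) = -3.519, so Q = 0.0296.
With Q = [Fe²⁺]·[Cu⁺]^2/[Cu²⁺]^2 and the known concentrations, [Cu⁺]^2 in the numerator gives [Cu⁺] = 0.0044 M.

0.0044 M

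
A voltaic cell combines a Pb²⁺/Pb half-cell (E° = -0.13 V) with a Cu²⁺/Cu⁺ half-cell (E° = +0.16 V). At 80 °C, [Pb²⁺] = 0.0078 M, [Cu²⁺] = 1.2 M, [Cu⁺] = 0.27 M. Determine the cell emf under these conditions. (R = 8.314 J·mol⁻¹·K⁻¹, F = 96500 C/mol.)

The Cu²⁺/Cu⁺ couple has the higher reduction potential and acts as the cathode, so E°_cell = +0.16 − (-0.13) = 0.29 V.
Balancing electrons gives n = 2; the reaction quotient is Q = [Pb²⁺]·[Cu⁺]^2/[Cu²⁺]^2 = 3.95 × 10^-4.
E = E° − (RT/nF) ln Q = 0.29 − (8.314×353)/(2×96500) × (-7.837) = 0.290 + 0.119 = 0.409 V.

0.409 V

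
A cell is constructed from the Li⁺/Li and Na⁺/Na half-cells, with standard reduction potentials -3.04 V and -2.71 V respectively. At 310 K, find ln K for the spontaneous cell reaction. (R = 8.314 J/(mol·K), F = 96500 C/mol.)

E°_cell = -2.71 − (-3.04) = 0.33 V, with n = 1 electron transferred.
At equilibrium E = 0, so the Nernst equation gives ln K = nFE°/RT = (1)(96500)(0.33)/((8.314)(310)) = 12.36.

ln K = 12.4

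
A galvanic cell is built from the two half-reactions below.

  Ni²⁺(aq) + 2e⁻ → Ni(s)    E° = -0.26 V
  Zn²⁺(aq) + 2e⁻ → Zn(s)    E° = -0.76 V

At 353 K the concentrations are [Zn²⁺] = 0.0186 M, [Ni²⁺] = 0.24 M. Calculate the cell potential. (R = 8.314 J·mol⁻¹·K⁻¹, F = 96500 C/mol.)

0.539 V

The Ni²⁺/Ni couple has the higher reduction potential and acts as the cathode, so E°_cell = -0.26 − (-0.76) = 0.50 V.
Balancing electrons gives n = 2; the reaction quotient is Q = [Zn²⁺]/[Ni²⁺] = 0.0775.
E = E° − (RT/nF) ln Q = 0.50 − (8.314×353)/(2×96500) × (-2.557) = 0.500 + 0.039 = 0.539 V.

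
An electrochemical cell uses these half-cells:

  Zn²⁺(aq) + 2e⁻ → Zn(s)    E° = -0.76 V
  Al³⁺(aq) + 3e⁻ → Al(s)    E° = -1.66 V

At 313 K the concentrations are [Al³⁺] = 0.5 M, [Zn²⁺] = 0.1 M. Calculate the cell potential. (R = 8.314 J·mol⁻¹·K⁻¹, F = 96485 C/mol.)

The Zn²⁺/Zn couple has the higher reduction potential and acts as the cathode, so E°_cell = -0.76 − (-1.66) = 0.90 V.
Balancing electrons gives n = 6; the reaction quotient is Q = [Al³⁺]^2/[Zn²⁺]^3 = 250.
E = E° − (RT/nF) ln Q = 0.90 − (8.314×313)/(6×96485) × (5.521) = 0.900 − 0.025 = 0.875 V.

0.875 V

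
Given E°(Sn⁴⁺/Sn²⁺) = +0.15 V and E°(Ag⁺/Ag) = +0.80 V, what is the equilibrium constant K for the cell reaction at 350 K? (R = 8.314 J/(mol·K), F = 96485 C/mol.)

E°_cell = +0.80 − (+0.15) = 0.65 V, with n = 2 electrons transferred.
At equilibrium E = 0, so the Nernst equation gives ln K = nFE°/RT = (2)(96485)(0.65)/((8.314)(350)) = 43.10.
K = e^43.10 = 5.2 × 10^18.

5.2 × 10^18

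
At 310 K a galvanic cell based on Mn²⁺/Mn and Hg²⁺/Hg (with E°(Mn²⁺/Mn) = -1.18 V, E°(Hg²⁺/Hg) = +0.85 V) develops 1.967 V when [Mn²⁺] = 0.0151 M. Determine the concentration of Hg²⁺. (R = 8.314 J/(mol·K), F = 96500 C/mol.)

From the Nernst equation, ln Q = nF(E° − E)/RT = 2×96500×(2.03 − 1.967)/(8.314×310) = 4.718, so Q = 112.
With Q = [Mn²⁺]/[Hg²⁺] and the known concentrations, [Hg²⁺] in the denominator gives [Hg²⁺] = 1.3 × 10^-4 M.

1.3 × 10^-4 M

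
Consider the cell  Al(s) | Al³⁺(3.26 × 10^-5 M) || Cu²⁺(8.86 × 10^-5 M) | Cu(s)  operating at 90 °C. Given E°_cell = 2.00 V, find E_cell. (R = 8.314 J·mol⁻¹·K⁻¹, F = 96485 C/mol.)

1.96 V

Balancing electrons gives n = 6; the reaction quotient is Q = [Al³⁺]^2/[Cu²⁺]^3 = 1530.
E = E° − (RT/nF) ln Q = 2.00 − (8.314×363)/(6×96485) × (7.332) = 2.000 − 0.038 = 1.962 V.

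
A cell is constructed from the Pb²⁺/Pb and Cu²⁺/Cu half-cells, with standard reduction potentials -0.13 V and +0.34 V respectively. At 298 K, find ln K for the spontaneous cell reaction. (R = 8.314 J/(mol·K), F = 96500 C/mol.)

E°_cell = +0.34 − (-0.13) = 0.47 V, with n = 2 electrons transferred.
At equilibrium E = 0, so the Nernst equation gives ln K = nFE°/RT = (2)(96500)(0.47)/((8.314)(298)) = 36.61.

ln K = 36.6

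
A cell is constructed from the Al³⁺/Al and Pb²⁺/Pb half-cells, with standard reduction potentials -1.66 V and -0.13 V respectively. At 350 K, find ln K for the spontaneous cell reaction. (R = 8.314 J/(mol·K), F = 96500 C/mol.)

ln K = 304.4

E°_cell = -0.13 − (-1.66) = 1.53 V, with n = 6 electrons transferred.
At equilibrium E = 0, so the Nernst equation gives ln K = nFE°/RT = (6)(96500)(1.53)/((8.314)(350)) = 304.43.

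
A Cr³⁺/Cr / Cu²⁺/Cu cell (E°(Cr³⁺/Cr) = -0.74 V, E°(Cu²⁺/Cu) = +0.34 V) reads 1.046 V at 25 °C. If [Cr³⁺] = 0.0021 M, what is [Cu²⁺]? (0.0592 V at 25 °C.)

0.0012 M

From the Nernst equation, log Q = n(E° − E)/0.0592 = 6(1.08 − 1.046)/0.0592 = 3.446, so Q = 2790.
With Q = [Cr³⁺]^2/[Cu²⁺]^3 and the known concentrations, [Cu²⁺]^3 in the denominator gives [Cu²⁺] = 0.0012 M.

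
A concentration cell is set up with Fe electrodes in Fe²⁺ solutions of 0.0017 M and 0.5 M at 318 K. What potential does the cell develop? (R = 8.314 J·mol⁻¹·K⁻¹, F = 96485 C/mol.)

Both half-cells are Fe²⁺/Fe, so E°_cell = 0. The concentrated side is the cathode; the cell reaction moves Fe²⁺ from high to low concentration with n = 2.
Q = [Fe²⁺]_dilute/[Fe²⁺]_conc = 0.0017/0.5 = 0.00340.
E = 0 − (RT/nF) ln Q = −((8.314×318)/(2×96485))(-5.684) = 0.0779 V.

0.078 V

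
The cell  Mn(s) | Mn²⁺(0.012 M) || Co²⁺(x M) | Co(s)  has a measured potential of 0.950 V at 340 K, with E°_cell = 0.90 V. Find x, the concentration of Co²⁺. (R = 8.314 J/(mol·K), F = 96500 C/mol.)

0.36 M

From the Nernst equation, ln Q = nF(E° − E)/RT = 2×96500×(0.90 − 0.950)/(8.314×340) = -3.414, so Q = 0.0329.
With Q = [Mn²⁺]/[Co²⁺] and the known concentrations, [Co²⁺] in the denominator gives [Co²⁺] = 0.36 M.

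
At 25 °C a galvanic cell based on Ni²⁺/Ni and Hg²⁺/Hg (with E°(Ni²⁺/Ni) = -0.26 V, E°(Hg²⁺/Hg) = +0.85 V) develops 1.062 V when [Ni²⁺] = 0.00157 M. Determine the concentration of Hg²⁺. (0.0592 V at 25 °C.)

3.8 × 10^-5 M

From the Nernst equation, log Q = n(E° − E)/0.0592 = 2(1.11 − 1.062)/0.0592 = 1.622, so Q = 41.8.
With Q = [Ni²⁺]/[Hg²⁺] and the known concentrations, [Hg²⁺] in the denominator gives [Hg²⁺] = 3.8 × 10^-5 M.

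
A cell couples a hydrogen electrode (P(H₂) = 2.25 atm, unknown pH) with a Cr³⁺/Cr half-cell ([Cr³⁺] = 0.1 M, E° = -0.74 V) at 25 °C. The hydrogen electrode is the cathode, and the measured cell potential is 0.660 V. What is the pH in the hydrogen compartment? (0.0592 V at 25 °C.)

pH = 1.51

E°_cell = 0.74 V and n = 6.
log Q = n(E° − E)/0.0592 = 6×(0.74 − 0.660)/0.0592 = 8.108.
With Q = [Cr³⁺]^2·P(H₂)^3 / [H⁺]^6, solving for [H⁺] gives log[H⁺] = -1.509, so pH = 1.51.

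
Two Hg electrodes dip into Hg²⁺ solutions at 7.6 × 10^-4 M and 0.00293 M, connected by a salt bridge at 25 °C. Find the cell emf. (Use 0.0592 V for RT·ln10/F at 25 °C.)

Both half-cells are Hg²⁺/Hg, so E°_cell = 0. The concentrated side is the cathode; the cell reaction moves Hg²⁺ from high to low concentration with n = 2.
Q = [Hg²⁺]_dilute/[Hg²⁺]_conc = 7.6 × 10^-4/0.00293 = 0.259.
E = 0 − (0.0592/2) log Q = −(0.0592/2)(-0.586) = 0.0173 V.

0.017 V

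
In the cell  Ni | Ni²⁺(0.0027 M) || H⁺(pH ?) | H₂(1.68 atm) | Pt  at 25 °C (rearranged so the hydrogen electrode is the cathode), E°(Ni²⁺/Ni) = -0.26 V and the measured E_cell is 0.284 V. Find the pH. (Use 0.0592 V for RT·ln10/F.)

E°_cell = 0.26 V and n = 2.
log Q = n(E° − E)/0.0592 = 2×(0.26 − 0.284)/0.0592 = -0.811.
With Q = [Ni²⁺]·P(H₂) / [H⁺]^2, solving for [H⁺] gives log[H⁺] = -0.766, so pH = 0.77.

pH = 0.77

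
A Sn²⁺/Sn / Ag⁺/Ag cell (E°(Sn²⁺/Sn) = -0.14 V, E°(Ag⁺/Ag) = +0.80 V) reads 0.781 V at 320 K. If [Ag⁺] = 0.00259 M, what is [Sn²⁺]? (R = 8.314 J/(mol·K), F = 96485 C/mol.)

From the Nernst equation, ln Q = nF(E° − E)/RT = 2×96485×(0.94 − 0.781)/(8.314×320) = 11.533, so Q = 1.02 × 10^5.
With Q = [Sn²⁺]/[Ag⁺]^2 and the known concentrations, [Sn²⁺] in the numerator gives [Sn²⁺] = 0.68 M.

0.68 M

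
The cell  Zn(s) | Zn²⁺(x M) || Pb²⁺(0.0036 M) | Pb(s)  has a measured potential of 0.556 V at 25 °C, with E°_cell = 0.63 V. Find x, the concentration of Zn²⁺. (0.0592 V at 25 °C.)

1.1 M

From the Nernst equation, log Q = n(E° − E)/0.0592 = 2(0.63 − 0.556)/0.0592 = 2.500, so Q = 316.
With Q = [Zn²⁺]/[Pb²⁺] and the known concentrations, [Zn²⁺] in the numerator gives [Zn²⁺] = 1.1 M.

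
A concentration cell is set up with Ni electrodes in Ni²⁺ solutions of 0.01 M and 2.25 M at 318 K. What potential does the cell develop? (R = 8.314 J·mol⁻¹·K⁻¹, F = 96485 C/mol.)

Both half-cells are Ni²⁺/Ni, so E°_cell = 0. The concentrated side is the cathode; the cell reaction moves Ni²⁺ from high to low concentration with n = 2.
Q = [Ni²⁺]_dilute/[Ni²⁺]_conc = 0.01/2.25 = 0.00444.
E = 0 − (RT/nF) ln Q = −((8.314×318)/(2×96485))(-5.416) = 0.0742 V.

0.074 V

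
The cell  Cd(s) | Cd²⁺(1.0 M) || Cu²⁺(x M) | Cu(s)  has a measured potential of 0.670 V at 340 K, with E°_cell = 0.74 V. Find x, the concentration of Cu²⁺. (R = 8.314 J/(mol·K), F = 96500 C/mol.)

0.0084 M

From the Nernst equation, ln Q = nF(E° − E)/RT = 2×96500×(0.74 − 0.670)/(8.314×340) = 4.779, so Q = 119.
With Q = [Cd²⁺]/[Cu²⁺] and the known concentrations, [Cu²⁺] in the denominator gives [Cu²⁺] = 0.0084 M.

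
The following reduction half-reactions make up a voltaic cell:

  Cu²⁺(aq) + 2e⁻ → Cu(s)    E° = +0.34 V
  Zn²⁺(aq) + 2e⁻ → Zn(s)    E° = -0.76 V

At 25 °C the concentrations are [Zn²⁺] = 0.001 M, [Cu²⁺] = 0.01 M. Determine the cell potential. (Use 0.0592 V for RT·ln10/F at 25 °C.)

The Cu²⁺/Cu couple has the higher reduction potential and acts as the cathode, so E°_cell = +0.34 − (-0.76) = 1.10 V.
Balancing electrons gives n = 2; the reaction quotient is Q = [Zn²⁺]/[Cu²⁺] = 0.100.
At 25 °C, E = E° − (0.0592/n) log Q = 1.10 − (0.0592/2)(-1.000) = 1.100 + 0.030 = 1.130 V.

1.13 V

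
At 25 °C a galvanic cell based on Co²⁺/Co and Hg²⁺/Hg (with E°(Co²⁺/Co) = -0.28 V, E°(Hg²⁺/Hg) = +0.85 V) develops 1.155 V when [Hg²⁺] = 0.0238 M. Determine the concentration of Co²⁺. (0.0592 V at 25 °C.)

0.0034 M

From the Nernst equation, log Q = n(E° − E)/0.0592 = 2(1.13 − 1.155)/0.0592 = -0.845, so Q = 0.143.
With Q = [Co²⁺]/[Hg²⁺] and the known concentrations, [Co²⁺] in the numerator gives [Co²⁺] = 0.0034 M.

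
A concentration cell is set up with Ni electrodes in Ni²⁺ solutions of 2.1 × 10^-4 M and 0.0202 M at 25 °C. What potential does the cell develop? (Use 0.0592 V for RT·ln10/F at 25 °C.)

Both half-cells are Ni²⁺/Ni, so E°_cell = 0. The concentrated side is the cathode; the cell reaction moves Ni²⁺ from high to low concentration with n = 2.
Q = [Ni²⁺]_dilute/[Ni²⁺]_conc = 2.1 × 10^-4/0.0202 = 0.0104.
E = 0 − (0.0592/2) log Q = −(0.0592/2)(-1.983) = 0.0587 V.

0.059 V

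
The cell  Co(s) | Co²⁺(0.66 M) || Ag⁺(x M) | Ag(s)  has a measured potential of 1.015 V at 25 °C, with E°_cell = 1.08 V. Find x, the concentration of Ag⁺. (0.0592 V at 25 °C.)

From the Nernst equation, log Q = n(E° − E)/0.0592 = 2(1.08 − 1.015)/0.0592 = 2.196, so Q = 157.
With Q = [Co²⁺]/[Ag⁺]^2 and the known concentrations, [Ag⁺]^2 in the denominator gives [Ag⁺] = 0.065 M.

0.065 M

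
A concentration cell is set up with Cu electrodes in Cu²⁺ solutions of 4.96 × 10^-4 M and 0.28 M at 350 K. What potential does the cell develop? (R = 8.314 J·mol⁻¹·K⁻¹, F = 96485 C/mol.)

Both half-cells are Cu²⁺/Cu, so E°_cell = 0. The concentrated side is the cathode; the cell reaction moves Cu²⁺ from high to low concentration with n = 2.
Q = [Cu²⁺]_dilute/[Cu²⁺]_conc = 4.96 × 10^-4/0.28 = 0.00177.
E = 0 − (RT/nF) ln Q = −((8.314×350)/(2×96485))(-6.336) = 0.0955 V.

0.096 V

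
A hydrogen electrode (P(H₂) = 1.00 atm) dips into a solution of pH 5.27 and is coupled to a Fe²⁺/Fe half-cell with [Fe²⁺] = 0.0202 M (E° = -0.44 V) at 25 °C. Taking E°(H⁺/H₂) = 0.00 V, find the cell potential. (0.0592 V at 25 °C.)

The hydrogen couple is the cathode, so E°_cell = 0.44 V; n = 2.
[H⁺] = 10^(−5.27) = 5.4 × 10^-6 M, and Q = [Fe²⁺]·P(H₂) / [H⁺]^2 = 7 × 10^8.
E = E° − (0.0592/2) log Q = 0.44 − (0.0592/2)(8.845) = 0.178 V.

0.18 V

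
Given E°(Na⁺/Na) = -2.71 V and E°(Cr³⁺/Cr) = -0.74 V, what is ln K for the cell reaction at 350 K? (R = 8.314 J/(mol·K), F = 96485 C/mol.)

E°_cell = -0.74 − (-2.71) = 1.97 V, with n = 3 electrons transferred.
At equilibrium E = 0, so the Nernst equation gives ln K = nFE°/RT = (3)(96485)(1.97)/((8.314)(350)) = 195.96.

ln K = 196.0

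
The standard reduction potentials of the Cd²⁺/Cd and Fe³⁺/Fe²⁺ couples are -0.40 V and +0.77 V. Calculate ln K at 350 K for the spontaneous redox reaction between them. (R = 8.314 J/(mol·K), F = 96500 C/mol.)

E°_cell = +0.77 − (-0.40) = 1.17 V, with n = 2 electrons transferred.
At equilibrium E = 0, so the Nernst equation gives ln K = nFE°/RT = (2)(96500)(1.17)/((8.314)(350)) = 77.60.

ln K = 77.6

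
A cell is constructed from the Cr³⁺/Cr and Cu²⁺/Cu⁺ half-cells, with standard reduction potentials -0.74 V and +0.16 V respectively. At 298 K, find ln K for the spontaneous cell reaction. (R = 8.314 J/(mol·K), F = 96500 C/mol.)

ln K = 105.2

E°_cell = +0.16 − (-0.74) = 0.90 V, with n = 3 electrons transferred.
At equilibrium E = 0, so the Nernst equation gives ln K = nFE°/RT = (3)(96500)(0.90)/((8.314)(298)) = 105.16.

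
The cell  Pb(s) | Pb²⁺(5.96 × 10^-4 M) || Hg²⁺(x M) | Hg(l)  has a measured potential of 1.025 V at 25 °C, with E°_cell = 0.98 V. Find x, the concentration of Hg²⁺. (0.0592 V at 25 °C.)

0.02 M

From the Nernst equation, log Q = n(E° − E)/0.0592 = 2(0.98 − 1.025)/0.0592 = -1.520, so Q = 0.0302.
With Q = [Pb²⁺]/[Hg²⁺] and the known concentrations, [Hg²⁺] in the denominator gives [Hg²⁺] = 0.02 M.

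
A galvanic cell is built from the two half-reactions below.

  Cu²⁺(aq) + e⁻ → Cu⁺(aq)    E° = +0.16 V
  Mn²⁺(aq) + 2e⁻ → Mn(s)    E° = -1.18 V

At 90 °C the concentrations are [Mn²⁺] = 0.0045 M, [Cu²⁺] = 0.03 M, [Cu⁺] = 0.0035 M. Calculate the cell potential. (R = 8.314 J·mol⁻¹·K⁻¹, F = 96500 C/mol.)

The Cu²⁺/Cu⁺ couple has the higher reduction potential and acts as the cathode, so E°_cell = +0.16 − (-1.18) = 1.34 V.
Balancing electrons gives n = 2; the reaction quotient is Q = [Mn²⁺]·[Cu⁺]^2/[Cu²⁺]^2 = 6.12 × 10^-5.
E = E° − (RT/nF) ln Q = 1.34 − (8.314×363)/(2×96500) × (-9.701) = 1.340 + 0.152 = 1.492 V.

1.49 V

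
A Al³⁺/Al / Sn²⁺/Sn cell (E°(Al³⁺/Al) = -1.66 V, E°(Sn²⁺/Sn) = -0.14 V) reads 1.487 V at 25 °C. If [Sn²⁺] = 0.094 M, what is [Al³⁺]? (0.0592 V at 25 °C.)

1.4 M

From the Nernst equation, log Q = n(E° − E)/0.0592 = 6(1.52 − 1.487)/0.0592 = 3.345, so Q = 2210.
With Q = [Al³⁺]^2/[Sn²⁺]^3 and the known concentrations, [Al³⁺]^2 in the numerator gives [Al³⁺] = 1.4 M.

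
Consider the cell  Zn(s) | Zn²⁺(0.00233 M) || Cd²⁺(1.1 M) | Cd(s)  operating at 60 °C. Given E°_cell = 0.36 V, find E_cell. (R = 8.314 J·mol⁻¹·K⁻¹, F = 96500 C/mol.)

0.448 V

Balancing electrons gives n = 2; the reaction quotient is Q = [Zn²⁺]/[Cd²⁺] = 0.00212.
E = E° − (RT/nF) ln Q = 0.36 − (8.314×333)/(2×96500) × (-6.157) = 0.360 + 0.088 = 0.448 V.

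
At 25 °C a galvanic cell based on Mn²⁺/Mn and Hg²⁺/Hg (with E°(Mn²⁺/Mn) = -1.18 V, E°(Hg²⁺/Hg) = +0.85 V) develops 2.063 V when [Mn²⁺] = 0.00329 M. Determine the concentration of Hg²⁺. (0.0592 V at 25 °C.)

0.043 M

From the Nernst equation, log Q = n(E° − E)/0.0592 = 2(2.03 − 2.063)/0.0592 = -1.115, so Q = 0.0768.
With Q = [Mn²⁺]/[Hg²⁺] and the known concentrations, [Hg²⁺] in the denominator gives [Hg²⁺] = 0.043 M.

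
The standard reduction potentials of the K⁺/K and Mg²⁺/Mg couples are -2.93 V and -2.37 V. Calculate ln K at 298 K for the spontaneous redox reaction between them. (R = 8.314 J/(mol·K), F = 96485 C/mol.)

ln K = 43.6

E°_cell = -2.37 − (-2.93) = 0.56 V, with n = 2 electrons transferred.
At equilibrium E = 0, so the Nernst equation gives ln K = nFE°/RT = (2)(96485)(0.56)/((8.314)(298)) = 43.62.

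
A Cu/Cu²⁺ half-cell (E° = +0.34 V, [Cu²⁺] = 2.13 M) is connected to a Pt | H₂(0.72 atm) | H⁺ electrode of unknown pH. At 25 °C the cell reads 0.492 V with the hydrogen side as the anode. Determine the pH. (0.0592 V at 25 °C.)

E°_cell = 0.34 V and n = 2.
log Q = n(E° − E)/0.0592 = 2×(0.34 − 0.492)/0.0592 = -5.135.
With Q = [H⁺]^2 / ([Cu²⁺]·P(H₂)), solving for [H⁺] gives log[H⁺] = -2.475, so pH = 2.47.

pH = 2.47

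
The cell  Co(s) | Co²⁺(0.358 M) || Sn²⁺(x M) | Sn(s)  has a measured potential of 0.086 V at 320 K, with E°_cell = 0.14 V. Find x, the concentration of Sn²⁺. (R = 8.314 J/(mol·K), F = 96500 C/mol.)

From the Nernst equation, ln Q = nF(E° − E)/RT = 2×96500×(0.14 − 0.086)/(8.314×320) = 3.917, so Q = 50.3.
With Q = [Co²⁺]/[Sn²⁺] and the known concentrations, [Sn²⁺] in the denominator gives [Sn²⁺] = 0.0071 M.

0.0071 M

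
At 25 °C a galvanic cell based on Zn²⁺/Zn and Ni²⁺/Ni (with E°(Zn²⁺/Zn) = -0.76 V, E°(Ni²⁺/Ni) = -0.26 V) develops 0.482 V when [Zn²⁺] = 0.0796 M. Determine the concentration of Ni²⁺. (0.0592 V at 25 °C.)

0.02 M

From the Nernst equation, log Q = n(E° − E)/0.0592 = 2(0.50 − 0.482)/0.0592 = 0.608, so Q = 4.06.
With Q = [Zn²⁺]/[Ni²⁺] and the known concentrations, [Ni²⁺] in the denominator gives [Ni²⁺] = 0.02 M.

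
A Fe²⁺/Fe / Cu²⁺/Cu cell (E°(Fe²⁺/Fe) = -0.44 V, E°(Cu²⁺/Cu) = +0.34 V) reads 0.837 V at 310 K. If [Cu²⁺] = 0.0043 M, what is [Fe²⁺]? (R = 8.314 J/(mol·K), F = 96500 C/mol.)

From the Nernst equation, ln Q = nF(E° − E)/RT = 2×96500×(0.78 − 0.837)/(8.314×310) = -4.268, so Q = 0.0140.
With Q = [Fe²⁺]/[Cu²⁺] and the known concentrations, [Fe²⁺] in the numerator gives [Fe²⁺] = 6 × 10^-5 M.

6 × 10^-5 M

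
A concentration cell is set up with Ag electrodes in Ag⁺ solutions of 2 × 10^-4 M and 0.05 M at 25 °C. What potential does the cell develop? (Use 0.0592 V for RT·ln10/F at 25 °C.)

Both half-cells are Ag⁺/Ag, so E°_cell = 0. The concentrated side is the cathode; the cell reaction moves Ag⁺ from high to low concentration with n = 1.
Q = [Ag⁺]_dilute/[Ag⁺]_conc = 2 × 10^-4/0.05 = 0.00400.
E = 0 − (0.0592/1) log Q = −(0.0592/1)(-2.398) = 0.1420 V.

0.14 V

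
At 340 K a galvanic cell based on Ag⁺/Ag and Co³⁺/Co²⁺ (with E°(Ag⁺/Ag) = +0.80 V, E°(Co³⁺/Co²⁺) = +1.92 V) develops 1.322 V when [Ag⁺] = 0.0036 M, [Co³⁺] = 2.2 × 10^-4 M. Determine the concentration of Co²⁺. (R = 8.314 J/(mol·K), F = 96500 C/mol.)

6.2 × 10^-5 M

From the Nernst equation, ln Q = nF(E° − E)/RT = 1×96500×(1.12 − 1.322)/(8.314×340) = -6.896, so Q = 0.00101.
With Q = [Ag⁺]·[Co²⁺]/[Co³⁺] and the known concentrations, [Co²⁺] in the numerator gives [Co²⁺] = 6.2 × 10^-5 M.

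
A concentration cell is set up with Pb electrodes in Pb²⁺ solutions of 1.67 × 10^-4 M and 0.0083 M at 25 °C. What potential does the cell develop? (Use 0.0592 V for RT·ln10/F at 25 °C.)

0.050 V

Both half-cells are Pb²⁺/Pb, so E°_cell = 0. The concentrated side is the cathode; the cell reaction moves Pb²⁺ from high to low concentration with n = 2.
Q = [Pb²⁺]_dilute/[Pb²⁺]_conc = 1.67 × 10^-4/0.0083 = 0.0201.
E = 0 − (0.0592/2) log Q = −(0.0592/2)(-1.696) = 0.0502 V.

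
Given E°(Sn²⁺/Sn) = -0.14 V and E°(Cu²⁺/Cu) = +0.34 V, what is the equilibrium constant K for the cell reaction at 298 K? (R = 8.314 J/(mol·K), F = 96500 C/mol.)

1.7 × 10^16

E°_cell = +0.34 − (-0.14) = 0.48 V, with n = 2 electrons transferred.
At equilibrium E = 0, so the Nernst equation gives ln K = nFE°/RT = (2)(96500)(0.48)/((8.314)(298)) = 37.39.
K = e^37.39 = 1.7 × 10^16.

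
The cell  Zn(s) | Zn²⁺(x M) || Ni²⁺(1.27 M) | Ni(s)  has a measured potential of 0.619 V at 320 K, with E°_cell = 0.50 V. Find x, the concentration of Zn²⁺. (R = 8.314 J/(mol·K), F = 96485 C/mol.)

From the Nernst equation, ln Q = nF(E° − E)/RT = 2×96485×(0.50 − 0.619)/(8.314×320) = -8.631, so Q = 1.78 × 10^-4.
With Q = [Zn²⁺]/[Ni²⁺] and the known concentrations, [Zn²⁺] in the numerator gives [Zn²⁺] = 2.3 × 10^-4 M.

2.3 × 10^-4 M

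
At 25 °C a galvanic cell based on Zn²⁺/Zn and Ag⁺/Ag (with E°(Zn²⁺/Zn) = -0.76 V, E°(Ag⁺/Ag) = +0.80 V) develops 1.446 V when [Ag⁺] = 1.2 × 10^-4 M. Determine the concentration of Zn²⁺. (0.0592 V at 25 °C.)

From the Nernst equation, log Q = n(E° − E)/0.0592 = 2(1.56 − 1.446)/0.0592 = 3.851, so Q = 7100.
With Q = [Zn²⁺]/[Ag⁺]^2 and the known concentrations, [Zn²⁺] in the numerator gives [Zn²⁺] = 1 × 10^-4 M.

1 × 10^-4 M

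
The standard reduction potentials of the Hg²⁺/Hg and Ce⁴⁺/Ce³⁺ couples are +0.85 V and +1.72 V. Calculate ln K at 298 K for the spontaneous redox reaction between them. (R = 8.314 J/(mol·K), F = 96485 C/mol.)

ln K = 67.8

E°_cell = +1.72 − (+0.85) = 0.87 V, with n = 2 electrons transferred.
At equilibrium E = 0, so the Nernst equation gives ln K = nFE°/RT = (2)(96485)(0.87)/((8.314)(298)) = 67.76.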